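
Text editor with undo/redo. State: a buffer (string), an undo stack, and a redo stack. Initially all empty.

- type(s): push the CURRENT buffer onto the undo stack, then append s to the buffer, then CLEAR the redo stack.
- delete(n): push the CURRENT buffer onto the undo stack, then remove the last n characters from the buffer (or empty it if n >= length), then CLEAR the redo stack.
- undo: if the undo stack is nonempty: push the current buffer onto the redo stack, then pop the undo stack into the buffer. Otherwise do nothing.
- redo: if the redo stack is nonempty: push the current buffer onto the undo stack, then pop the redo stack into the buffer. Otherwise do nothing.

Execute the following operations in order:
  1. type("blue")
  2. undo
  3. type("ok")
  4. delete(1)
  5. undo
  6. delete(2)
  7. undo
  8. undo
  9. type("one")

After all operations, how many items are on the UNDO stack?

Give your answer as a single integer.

Answer: 1

Derivation:
After op 1 (type): buf='blue' undo_depth=1 redo_depth=0
After op 2 (undo): buf='(empty)' undo_depth=0 redo_depth=1
After op 3 (type): buf='ok' undo_depth=1 redo_depth=0
After op 4 (delete): buf='o' undo_depth=2 redo_depth=0
After op 5 (undo): buf='ok' undo_depth=1 redo_depth=1
After op 6 (delete): buf='(empty)' undo_depth=2 redo_depth=0
After op 7 (undo): buf='ok' undo_depth=1 redo_depth=1
After op 8 (undo): buf='(empty)' undo_depth=0 redo_depth=2
After op 9 (type): buf='one' undo_depth=1 redo_depth=0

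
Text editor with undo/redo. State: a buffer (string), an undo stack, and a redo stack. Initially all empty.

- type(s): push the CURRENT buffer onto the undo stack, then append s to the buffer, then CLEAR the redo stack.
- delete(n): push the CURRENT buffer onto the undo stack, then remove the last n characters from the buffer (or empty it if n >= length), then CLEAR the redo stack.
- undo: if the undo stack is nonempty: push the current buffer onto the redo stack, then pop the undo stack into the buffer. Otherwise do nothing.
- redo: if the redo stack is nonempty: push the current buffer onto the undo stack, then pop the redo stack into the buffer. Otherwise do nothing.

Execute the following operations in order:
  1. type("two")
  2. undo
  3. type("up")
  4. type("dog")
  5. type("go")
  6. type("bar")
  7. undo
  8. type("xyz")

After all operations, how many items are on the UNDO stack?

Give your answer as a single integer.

After op 1 (type): buf='two' undo_depth=1 redo_depth=0
After op 2 (undo): buf='(empty)' undo_depth=0 redo_depth=1
After op 3 (type): buf='up' undo_depth=1 redo_depth=0
After op 4 (type): buf='updog' undo_depth=2 redo_depth=0
After op 5 (type): buf='updoggo' undo_depth=3 redo_depth=0
After op 6 (type): buf='updoggobar' undo_depth=4 redo_depth=0
After op 7 (undo): buf='updoggo' undo_depth=3 redo_depth=1
After op 8 (type): buf='updoggoxyz' undo_depth=4 redo_depth=0

Answer: 4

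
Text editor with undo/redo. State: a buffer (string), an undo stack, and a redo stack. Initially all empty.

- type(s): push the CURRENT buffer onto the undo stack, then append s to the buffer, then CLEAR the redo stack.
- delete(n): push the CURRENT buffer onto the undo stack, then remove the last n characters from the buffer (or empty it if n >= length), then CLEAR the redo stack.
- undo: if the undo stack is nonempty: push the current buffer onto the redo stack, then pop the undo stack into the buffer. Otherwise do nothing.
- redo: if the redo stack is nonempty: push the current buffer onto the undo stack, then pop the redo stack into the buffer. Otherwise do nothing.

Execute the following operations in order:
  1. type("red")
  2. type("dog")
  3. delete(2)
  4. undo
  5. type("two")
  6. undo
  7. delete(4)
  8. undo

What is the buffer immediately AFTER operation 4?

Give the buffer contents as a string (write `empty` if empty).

After op 1 (type): buf='red' undo_depth=1 redo_depth=0
After op 2 (type): buf='reddog' undo_depth=2 redo_depth=0
After op 3 (delete): buf='redd' undo_depth=3 redo_depth=0
After op 4 (undo): buf='reddog' undo_depth=2 redo_depth=1

Answer: reddog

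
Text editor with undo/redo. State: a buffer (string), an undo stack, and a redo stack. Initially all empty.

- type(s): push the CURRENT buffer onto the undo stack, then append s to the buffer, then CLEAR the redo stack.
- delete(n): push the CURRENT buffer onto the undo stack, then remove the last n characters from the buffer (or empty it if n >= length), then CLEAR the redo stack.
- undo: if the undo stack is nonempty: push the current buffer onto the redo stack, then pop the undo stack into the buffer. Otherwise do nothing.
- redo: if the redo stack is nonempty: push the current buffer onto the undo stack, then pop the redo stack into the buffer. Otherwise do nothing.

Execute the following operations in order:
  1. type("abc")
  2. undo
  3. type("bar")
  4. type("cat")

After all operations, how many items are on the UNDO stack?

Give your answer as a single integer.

Answer: 2

Derivation:
After op 1 (type): buf='abc' undo_depth=1 redo_depth=0
After op 2 (undo): buf='(empty)' undo_depth=0 redo_depth=1
After op 3 (type): buf='bar' undo_depth=1 redo_depth=0
After op 4 (type): buf='barcat' undo_depth=2 redo_depth=0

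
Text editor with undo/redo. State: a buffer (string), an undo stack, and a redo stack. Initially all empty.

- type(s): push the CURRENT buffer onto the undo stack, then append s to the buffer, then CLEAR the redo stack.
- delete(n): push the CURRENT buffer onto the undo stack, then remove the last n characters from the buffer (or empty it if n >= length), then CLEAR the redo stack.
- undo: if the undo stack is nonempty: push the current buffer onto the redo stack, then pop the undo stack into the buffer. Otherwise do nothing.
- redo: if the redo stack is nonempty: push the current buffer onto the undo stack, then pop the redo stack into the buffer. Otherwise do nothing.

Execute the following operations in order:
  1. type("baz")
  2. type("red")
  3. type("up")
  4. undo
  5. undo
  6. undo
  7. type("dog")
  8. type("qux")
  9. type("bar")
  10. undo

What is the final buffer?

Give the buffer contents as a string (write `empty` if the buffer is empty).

Answer: dogqux

Derivation:
After op 1 (type): buf='baz' undo_depth=1 redo_depth=0
After op 2 (type): buf='bazred' undo_depth=2 redo_depth=0
After op 3 (type): buf='bazredup' undo_depth=3 redo_depth=0
After op 4 (undo): buf='bazred' undo_depth=2 redo_depth=1
After op 5 (undo): buf='baz' undo_depth=1 redo_depth=2
After op 6 (undo): buf='(empty)' undo_depth=0 redo_depth=3
After op 7 (type): buf='dog' undo_depth=1 redo_depth=0
After op 8 (type): buf='dogqux' undo_depth=2 redo_depth=0
After op 9 (type): buf='dogquxbar' undo_depth=3 redo_depth=0
After op 10 (undo): buf='dogqux' undo_depth=2 redo_depth=1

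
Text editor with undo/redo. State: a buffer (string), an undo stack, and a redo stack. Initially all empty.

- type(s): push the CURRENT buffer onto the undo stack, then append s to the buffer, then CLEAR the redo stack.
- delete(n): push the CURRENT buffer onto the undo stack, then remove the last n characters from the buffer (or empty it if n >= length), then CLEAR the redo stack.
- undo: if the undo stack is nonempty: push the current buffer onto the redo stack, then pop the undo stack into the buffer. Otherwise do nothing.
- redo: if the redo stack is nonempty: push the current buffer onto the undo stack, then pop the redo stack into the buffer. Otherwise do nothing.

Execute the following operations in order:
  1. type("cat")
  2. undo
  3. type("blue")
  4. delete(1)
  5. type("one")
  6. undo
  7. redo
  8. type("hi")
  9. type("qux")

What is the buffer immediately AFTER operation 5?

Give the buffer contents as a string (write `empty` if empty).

Answer: bluone

Derivation:
After op 1 (type): buf='cat' undo_depth=1 redo_depth=0
After op 2 (undo): buf='(empty)' undo_depth=0 redo_depth=1
After op 3 (type): buf='blue' undo_depth=1 redo_depth=0
After op 4 (delete): buf='blu' undo_depth=2 redo_depth=0
After op 5 (type): buf='bluone' undo_depth=3 redo_depth=0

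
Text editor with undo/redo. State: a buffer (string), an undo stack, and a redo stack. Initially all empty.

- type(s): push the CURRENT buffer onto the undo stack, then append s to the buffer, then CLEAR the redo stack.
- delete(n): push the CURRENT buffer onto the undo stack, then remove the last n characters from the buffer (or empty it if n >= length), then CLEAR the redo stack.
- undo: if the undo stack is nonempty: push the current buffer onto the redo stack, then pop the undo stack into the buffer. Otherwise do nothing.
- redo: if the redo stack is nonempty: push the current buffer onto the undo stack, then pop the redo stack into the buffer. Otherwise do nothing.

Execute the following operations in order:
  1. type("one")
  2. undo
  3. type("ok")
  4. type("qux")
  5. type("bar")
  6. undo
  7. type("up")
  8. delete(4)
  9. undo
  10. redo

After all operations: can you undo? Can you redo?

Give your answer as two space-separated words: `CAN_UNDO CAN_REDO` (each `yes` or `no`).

After op 1 (type): buf='one' undo_depth=1 redo_depth=0
After op 2 (undo): buf='(empty)' undo_depth=0 redo_depth=1
After op 3 (type): buf='ok' undo_depth=1 redo_depth=0
After op 4 (type): buf='okqux' undo_depth=2 redo_depth=0
After op 5 (type): buf='okquxbar' undo_depth=3 redo_depth=0
After op 6 (undo): buf='okqux' undo_depth=2 redo_depth=1
After op 7 (type): buf='okquxup' undo_depth=3 redo_depth=0
After op 8 (delete): buf='okq' undo_depth=4 redo_depth=0
After op 9 (undo): buf='okquxup' undo_depth=3 redo_depth=1
After op 10 (redo): buf='okq' undo_depth=4 redo_depth=0

Answer: yes no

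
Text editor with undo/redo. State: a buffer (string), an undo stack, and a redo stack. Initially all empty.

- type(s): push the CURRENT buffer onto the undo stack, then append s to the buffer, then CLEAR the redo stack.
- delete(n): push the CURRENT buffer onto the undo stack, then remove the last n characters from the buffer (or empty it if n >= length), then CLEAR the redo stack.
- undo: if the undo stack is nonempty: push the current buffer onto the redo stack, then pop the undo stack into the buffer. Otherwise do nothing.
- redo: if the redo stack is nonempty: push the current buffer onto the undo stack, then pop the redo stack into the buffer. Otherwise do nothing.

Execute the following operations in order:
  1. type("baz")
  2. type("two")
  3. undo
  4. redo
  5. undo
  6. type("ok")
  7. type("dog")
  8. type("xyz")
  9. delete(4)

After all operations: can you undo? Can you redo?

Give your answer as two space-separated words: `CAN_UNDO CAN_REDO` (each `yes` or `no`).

After op 1 (type): buf='baz' undo_depth=1 redo_depth=0
After op 2 (type): buf='baztwo' undo_depth=2 redo_depth=0
After op 3 (undo): buf='baz' undo_depth=1 redo_depth=1
After op 4 (redo): buf='baztwo' undo_depth=2 redo_depth=0
After op 5 (undo): buf='baz' undo_depth=1 redo_depth=1
After op 6 (type): buf='bazok' undo_depth=2 redo_depth=0
After op 7 (type): buf='bazokdog' undo_depth=3 redo_depth=0
After op 8 (type): buf='bazokdogxyz' undo_depth=4 redo_depth=0
After op 9 (delete): buf='bazokdo' undo_depth=5 redo_depth=0

Answer: yes no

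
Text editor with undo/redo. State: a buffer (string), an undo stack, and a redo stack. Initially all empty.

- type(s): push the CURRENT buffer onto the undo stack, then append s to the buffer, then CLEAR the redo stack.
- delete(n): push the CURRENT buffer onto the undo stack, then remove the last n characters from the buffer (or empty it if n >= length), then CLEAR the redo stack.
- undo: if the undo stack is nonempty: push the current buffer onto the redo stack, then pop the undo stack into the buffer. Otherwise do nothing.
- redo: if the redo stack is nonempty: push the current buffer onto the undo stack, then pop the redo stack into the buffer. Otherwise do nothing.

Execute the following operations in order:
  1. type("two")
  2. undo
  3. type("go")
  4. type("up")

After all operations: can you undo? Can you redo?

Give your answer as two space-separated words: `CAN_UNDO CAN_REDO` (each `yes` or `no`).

Answer: yes no

Derivation:
After op 1 (type): buf='two' undo_depth=1 redo_depth=0
After op 2 (undo): buf='(empty)' undo_depth=0 redo_depth=1
After op 3 (type): buf='go' undo_depth=1 redo_depth=0
After op 4 (type): buf='goup' undo_depth=2 redo_depth=0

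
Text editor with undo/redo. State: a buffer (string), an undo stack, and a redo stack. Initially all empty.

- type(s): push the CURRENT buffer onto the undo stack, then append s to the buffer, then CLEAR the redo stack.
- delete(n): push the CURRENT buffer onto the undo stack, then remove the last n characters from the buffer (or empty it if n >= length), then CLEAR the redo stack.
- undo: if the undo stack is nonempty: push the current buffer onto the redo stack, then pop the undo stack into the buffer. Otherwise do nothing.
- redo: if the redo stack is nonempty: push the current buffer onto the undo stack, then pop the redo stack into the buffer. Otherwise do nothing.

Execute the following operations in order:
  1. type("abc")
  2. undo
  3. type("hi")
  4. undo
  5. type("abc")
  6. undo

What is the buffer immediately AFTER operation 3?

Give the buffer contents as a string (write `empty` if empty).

After op 1 (type): buf='abc' undo_depth=1 redo_depth=0
After op 2 (undo): buf='(empty)' undo_depth=0 redo_depth=1
After op 3 (type): buf='hi' undo_depth=1 redo_depth=0

Answer: hi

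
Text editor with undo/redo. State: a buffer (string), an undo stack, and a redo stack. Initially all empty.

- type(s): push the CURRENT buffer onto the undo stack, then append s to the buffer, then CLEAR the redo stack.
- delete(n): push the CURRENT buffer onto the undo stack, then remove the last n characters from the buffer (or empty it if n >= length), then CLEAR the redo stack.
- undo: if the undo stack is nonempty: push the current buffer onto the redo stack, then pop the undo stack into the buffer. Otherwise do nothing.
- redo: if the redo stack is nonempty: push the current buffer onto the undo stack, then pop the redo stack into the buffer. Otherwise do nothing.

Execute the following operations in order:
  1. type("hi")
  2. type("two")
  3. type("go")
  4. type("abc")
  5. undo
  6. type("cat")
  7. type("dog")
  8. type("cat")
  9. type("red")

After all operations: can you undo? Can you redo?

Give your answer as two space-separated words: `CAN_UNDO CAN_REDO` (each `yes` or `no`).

After op 1 (type): buf='hi' undo_depth=1 redo_depth=0
After op 2 (type): buf='hitwo' undo_depth=2 redo_depth=0
After op 3 (type): buf='hitwogo' undo_depth=3 redo_depth=0
After op 4 (type): buf='hitwogoabc' undo_depth=4 redo_depth=0
After op 5 (undo): buf='hitwogo' undo_depth=3 redo_depth=1
After op 6 (type): buf='hitwogocat' undo_depth=4 redo_depth=0
After op 7 (type): buf='hitwogocatdog' undo_depth=5 redo_depth=0
After op 8 (type): buf='hitwogocatdogcat' undo_depth=6 redo_depth=0
After op 9 (type): buf='hitwogocatdogcatred' undo_depth=7 redo_depth=0

Answer: yes no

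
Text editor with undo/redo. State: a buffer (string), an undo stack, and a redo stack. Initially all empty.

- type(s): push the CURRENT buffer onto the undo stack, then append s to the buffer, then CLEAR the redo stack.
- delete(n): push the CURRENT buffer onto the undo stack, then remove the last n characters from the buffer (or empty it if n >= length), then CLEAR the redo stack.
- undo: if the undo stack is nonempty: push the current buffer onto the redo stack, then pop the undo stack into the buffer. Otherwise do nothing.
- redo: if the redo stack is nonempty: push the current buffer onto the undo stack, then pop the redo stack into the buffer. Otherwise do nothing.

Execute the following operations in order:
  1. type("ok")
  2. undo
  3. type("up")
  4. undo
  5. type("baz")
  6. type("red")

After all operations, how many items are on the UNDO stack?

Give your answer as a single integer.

After op 1 (type): buf='ok' undo_depth=1 redo_depth=0
After op 2 (undo): buf='(empty)' undo_depth=0 redo_depth=1
After op 3 (type): buf='up' undo_depth=1 redo_depth=0
After op 4 (undo): buf='(empty)' undo_depth=0 redo_depth=1
After op 5 (type): buf='baz' undo_depth=1 redo_depth=0
After op 6 (type): buf='bazred' undo_depth=2 redo_depth=0

Answer: 2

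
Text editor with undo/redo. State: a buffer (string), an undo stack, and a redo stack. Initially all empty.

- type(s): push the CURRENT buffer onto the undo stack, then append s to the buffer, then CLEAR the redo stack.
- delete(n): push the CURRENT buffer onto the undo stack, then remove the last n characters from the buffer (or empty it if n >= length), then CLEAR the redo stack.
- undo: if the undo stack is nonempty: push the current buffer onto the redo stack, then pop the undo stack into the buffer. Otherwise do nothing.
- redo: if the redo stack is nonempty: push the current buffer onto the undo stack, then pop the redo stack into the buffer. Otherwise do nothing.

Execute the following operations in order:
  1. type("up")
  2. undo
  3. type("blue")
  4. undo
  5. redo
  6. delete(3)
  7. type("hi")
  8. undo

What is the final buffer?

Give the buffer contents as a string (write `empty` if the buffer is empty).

Answer: b

Derivation:
After op 1 (type): buf='up' undo_depth=1 redo_depth=0
After op 2 (undo): buf='(empty)' undo_depth=0 redo_depth=1
After op 3 (type): buf='blue' undo_depth=1 redo_depth=0
After op 4 (undo): buf='(empty)' undo_depth=0 redo_depth=1
After op 5 (redo): buf='blue' undo_depth=1 redo_depth=0
After op 6 (delete): buf='b' undo_depth=2 redo_depth=0
After op 7 (type): buf='bhi' undo_depth=3 redo_depth=0
After op 8 (undo): buf='b' undo_depth=2 redo_depth=1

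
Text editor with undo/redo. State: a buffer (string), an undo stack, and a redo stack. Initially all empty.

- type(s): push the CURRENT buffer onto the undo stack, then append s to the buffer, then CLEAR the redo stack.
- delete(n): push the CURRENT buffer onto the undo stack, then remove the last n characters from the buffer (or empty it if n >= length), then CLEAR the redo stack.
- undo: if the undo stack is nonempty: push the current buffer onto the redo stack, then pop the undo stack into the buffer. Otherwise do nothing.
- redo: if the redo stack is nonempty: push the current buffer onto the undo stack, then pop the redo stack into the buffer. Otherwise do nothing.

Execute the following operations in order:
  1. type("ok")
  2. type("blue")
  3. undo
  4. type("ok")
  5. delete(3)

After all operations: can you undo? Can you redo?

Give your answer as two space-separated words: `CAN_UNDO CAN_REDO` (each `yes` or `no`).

Answer: yes no

Derivation:
After op 1 (type): buf='ok' undo_depth=1 redo_depth=0
After op 2 (type): buf='okblue' undo_depth=2 redo_depth=0
After op 3 (undo): buf='ok' undo_depth=1 redo_depth=1
After op 4 (type): buf='okok' undo_depth=2 redo_depth=0
After op 5 (delete): buf='o' undo_depth=3 redo_depth=0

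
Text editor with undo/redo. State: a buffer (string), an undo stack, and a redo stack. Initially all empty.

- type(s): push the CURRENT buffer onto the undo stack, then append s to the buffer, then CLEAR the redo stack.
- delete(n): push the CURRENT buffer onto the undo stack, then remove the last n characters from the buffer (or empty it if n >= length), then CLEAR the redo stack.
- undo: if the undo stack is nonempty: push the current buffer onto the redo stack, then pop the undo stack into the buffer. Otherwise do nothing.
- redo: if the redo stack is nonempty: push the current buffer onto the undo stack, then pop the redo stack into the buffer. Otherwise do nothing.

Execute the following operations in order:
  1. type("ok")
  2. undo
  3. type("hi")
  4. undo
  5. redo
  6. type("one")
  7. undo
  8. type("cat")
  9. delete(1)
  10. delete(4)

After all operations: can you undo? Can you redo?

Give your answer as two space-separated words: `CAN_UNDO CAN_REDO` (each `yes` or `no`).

After op 1 (type): buf='ok' undo_depth=1 redo_depth=0
After op 2 (undo): buf='(empty)' undo_depth=0 redo_depth=1
After op 3 (type): buf='hi' undo_depth=1 redo_depth=0
After op 4 (undo): buf='(empty)' undo_depth=0 redo_depth=1
After op 5 (redo): buf='hi' undo_depth=1 redo_depth=0
After op 6 (type): buf='hione' undo_depth=2 redo_depth=0
After op 7 (undo): buf='hi' undo_depth=1 redo_depth=1
After op 8 (type): buf='hicat' undo_depth=2 redo_depth=0
After op 9 (delete): buf='hica' undo_depth=3 redo_depth=0
After op 10 (delete): buf='(empty)' undo_depth=4 redo_depth=0

Answer: yes no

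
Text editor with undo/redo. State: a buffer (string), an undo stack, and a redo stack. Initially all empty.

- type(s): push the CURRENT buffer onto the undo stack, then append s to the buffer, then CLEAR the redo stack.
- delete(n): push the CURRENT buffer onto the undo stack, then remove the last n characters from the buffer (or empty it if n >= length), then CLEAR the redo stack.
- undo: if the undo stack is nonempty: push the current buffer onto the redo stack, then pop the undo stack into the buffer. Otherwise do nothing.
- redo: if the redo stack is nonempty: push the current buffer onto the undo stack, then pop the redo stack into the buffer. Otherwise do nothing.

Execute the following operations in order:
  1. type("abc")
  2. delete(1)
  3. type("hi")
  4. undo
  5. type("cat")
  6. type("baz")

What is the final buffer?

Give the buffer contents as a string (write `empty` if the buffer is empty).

Answer: abcatbaz

Derivation:
After op 1 (type): buf='abc' undo_depth=1 redo_depth=0
After op 2 (delete): buf='ab' undo_depth=2 redo_depth=0
After op 3 (type): buf='abhi' undo_depth=3 redo_depth=0
After op 4 (undo): buf='ab' undo_depth=2 redo_depth=1
After op 5 (type): buf='abcat' undo_depth=3 redo_depth=0
After op 6 (type): buf='abcatbaz' undo_depth=4 redo_depth=0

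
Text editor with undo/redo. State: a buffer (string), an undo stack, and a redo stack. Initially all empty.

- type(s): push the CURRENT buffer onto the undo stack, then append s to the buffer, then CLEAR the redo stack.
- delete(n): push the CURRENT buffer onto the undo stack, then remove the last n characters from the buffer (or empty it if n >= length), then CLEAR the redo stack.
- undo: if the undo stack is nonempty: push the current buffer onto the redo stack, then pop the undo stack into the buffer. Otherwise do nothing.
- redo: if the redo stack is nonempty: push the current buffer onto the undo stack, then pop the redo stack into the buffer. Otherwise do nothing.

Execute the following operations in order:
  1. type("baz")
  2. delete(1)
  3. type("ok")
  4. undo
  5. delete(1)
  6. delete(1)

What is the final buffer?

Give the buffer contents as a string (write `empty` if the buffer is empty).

After op 1 (type): buf='baz' undo_depth=1 redo_depth=0
After op 2 (delete): buf='ba' undo_depth=2 redo_depth=0
After op 3 (type): buf='baok' undo_depth=3 redo_depth=0
After op 4 (undo): buf='ba' undo_depth=2 redo_depth=1
After op 5 (delete): buf='b' undo_depth=3 redo_depth=0
After op 6 (delete): buf='(empty)' undo_depth=4 redo_depth=0

Answer: empty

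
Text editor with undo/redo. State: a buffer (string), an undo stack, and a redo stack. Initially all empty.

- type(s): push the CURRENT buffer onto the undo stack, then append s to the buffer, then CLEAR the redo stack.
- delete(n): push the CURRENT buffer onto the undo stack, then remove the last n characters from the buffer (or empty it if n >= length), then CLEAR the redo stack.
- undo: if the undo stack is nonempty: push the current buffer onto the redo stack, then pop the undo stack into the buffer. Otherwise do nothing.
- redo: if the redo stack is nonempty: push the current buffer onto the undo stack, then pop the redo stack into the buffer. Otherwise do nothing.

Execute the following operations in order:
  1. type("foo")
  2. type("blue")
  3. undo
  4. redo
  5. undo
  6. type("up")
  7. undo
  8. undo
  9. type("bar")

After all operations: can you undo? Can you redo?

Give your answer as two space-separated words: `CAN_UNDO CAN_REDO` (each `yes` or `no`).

Answer: yes no

Derivation:
After op 1 (type): buf='foo' undo_depth=1 redo_depth=0
After op 2 (type): buf='fooblue' undo_depth=2 redo_depth=0
After op 3 (undo): buf='foo' undo_depth=1 redo_depth=1
After op 4 (redo): buf='fooblue' undo_depth=2 redo_depth=0
After op 5 (undo): buf='foo' undo_depth=1 redo_depth=1
After op 6 (type): buf='fooup' undo_depth=2 redo_depth=0
After op 7 (undo): buf='foo' undo_depth=1 redo_depth=1
After op 8 (undo): buf='(empty)' undo_depth=0 redo_depth=2
After op 9 (type): buf='bar' undo_depth=1 redo_depth=0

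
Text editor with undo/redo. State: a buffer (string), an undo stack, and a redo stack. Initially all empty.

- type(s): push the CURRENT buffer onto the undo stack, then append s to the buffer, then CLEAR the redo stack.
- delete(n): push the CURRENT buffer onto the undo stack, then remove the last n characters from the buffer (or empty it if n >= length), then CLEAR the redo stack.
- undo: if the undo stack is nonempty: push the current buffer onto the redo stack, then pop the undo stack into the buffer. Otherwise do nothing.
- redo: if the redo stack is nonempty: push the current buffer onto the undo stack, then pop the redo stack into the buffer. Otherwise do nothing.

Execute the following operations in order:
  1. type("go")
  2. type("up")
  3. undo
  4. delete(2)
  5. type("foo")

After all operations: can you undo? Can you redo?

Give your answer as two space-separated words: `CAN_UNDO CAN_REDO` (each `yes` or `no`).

Answer: yes no

Derivation:
After op 1 (type): buf='go' undo_depth=1 redo_depth=0
After op 2 (type): buf='goup' undo_depth=2 redo_depth=0
After op 3 (undo): buf='go' undo_depth=1 redo_depth=1
After op 4 (delete): buf='(empty)' undo_depth=2 redo_depth=0
After op 5 (type): buf='foo' undo_depth=3 redo_depth=0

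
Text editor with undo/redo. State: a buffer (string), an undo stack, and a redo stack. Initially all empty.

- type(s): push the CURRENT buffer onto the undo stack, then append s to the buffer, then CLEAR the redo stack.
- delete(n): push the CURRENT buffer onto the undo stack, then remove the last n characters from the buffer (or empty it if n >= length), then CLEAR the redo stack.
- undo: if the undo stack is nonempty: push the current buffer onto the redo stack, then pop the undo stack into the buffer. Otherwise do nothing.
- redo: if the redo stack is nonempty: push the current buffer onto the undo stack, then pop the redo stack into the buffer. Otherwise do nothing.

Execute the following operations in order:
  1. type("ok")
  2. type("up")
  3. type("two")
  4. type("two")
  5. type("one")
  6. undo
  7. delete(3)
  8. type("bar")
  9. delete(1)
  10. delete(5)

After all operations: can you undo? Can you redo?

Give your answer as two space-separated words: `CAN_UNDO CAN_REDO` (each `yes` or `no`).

Answer: yes no

Derivation:
After op 1 (type): buf='ok' undo_depth=1 redo_depth=0
After op 2 (type): buf='okup' undo_depth=2 redo_depth=0
After op 3 (type): buf='okuptwo' undo_depth=3 redo_depth=0
After op 4 (type): buf='okuptwotwo' undo_depth=4 redo_depth=0
After op 5 (type): buf='okuptwotwoone' undo_depth=5 redo_depth=0
After op 6 (undo): buf='okuptwotwo' undo_depth=4 redo_depth=1
After op 7 (delete): buf='okuptwo' undo_depth=5 redo_depth=0
After op 8 (type): buf='okuptwobar' undo_depth=6 redo_depth=0
After op 9 (delete): buf='okuptwoba' undo_depth=7 redo_depth=0
After op 10 (delete): buf='okup' undo_depth=8 redo_depth=0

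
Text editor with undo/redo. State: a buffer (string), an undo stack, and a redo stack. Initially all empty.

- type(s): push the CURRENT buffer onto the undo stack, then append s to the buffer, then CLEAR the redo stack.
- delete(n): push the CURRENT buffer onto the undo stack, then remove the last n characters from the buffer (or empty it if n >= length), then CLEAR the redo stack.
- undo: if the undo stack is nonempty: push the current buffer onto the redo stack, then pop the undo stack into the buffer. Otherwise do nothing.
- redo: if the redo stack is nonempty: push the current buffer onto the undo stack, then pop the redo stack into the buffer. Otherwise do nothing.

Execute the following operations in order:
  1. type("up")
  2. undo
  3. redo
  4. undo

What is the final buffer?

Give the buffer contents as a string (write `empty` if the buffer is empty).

After op 1 (type): buf='up' undo_depth=1 redo_depth=0
After op 2 (undo): buf='(empty)' undo_depth=0 redo_depth=1
After op 3 (redo): buf='up' undo_depth=1 redo_depth=0
After op 4 (undo): buf='(empty)' undo_depth=0 redo_depth=1

Answer: empty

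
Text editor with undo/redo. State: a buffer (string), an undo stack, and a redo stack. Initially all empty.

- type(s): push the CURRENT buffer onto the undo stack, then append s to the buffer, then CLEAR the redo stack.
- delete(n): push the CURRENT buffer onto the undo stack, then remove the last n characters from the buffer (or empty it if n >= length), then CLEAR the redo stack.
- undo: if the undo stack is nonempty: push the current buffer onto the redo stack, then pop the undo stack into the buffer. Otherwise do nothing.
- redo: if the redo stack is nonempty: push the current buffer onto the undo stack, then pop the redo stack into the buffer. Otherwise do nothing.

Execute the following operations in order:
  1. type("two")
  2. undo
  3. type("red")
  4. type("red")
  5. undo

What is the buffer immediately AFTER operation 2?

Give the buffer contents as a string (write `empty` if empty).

After op 1 (type): buf='two' undo_depth=1 redo_depth=0
After op 2 (undo): buf='(empty)' undo_depth=0 redo_depth=1

Answer: empty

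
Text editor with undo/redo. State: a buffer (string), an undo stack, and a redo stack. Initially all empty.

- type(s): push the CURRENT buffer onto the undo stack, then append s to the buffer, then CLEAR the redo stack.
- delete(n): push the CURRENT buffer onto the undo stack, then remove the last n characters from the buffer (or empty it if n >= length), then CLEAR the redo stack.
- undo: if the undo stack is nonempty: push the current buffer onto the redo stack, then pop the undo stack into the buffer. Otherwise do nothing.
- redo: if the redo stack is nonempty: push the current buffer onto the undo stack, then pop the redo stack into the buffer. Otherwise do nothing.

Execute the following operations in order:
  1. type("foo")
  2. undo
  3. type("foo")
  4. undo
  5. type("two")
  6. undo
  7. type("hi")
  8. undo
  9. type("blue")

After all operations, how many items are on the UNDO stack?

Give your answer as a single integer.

After op 1 (type): buf='foo' undo_depth=1 redo_depth=0
After op 2 (undo): buf='(empty)' undo_depth=0 redo_depth=1
After op 3 (type): buf='foo' undo_depth=1 redo_depth=0
After op 4 (undo): buf='(empty)' undo_depth=0 redo_depth=1
After op 5 (type): buf='two' undo_depth=1 redo_depth=0
After op 6 (undo): buf='(empty)' undo_depth=0 redo_depth=1
After op 7 (type): buf='hi' undo_depth=1 redo_depth=0
After op 8 (undo): buf='(empty)' undo_depth=0 redo_depth=1
After op 9 (type): buf='blue' undo_depth=1 redo_depth=0

Answer: 1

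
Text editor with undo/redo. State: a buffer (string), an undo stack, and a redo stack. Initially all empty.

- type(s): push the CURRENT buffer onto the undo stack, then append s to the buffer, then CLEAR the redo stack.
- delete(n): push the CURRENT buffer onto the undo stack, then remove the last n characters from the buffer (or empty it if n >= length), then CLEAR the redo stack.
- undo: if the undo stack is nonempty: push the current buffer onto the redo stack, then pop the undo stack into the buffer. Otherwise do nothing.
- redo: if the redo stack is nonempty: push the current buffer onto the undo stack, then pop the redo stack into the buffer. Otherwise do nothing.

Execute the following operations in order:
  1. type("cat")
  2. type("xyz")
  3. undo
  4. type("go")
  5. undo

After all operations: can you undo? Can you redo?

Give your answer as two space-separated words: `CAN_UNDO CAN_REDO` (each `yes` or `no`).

After op 1 (type): buf='cat' undo_depth=1 redo_depth=0
After op 2 (type): buf='catxyz' undo_depth=2 redo_depth=0
After op 3 (undo): buf='cat' undo_depth=1 redo_depth=1
After op 4 (type): buf='catgo' undo_depth=2 redo_depth=0
After op 5 (undo): buf='cat' undo_depth=1 redo_depth=1

Answer: yes yes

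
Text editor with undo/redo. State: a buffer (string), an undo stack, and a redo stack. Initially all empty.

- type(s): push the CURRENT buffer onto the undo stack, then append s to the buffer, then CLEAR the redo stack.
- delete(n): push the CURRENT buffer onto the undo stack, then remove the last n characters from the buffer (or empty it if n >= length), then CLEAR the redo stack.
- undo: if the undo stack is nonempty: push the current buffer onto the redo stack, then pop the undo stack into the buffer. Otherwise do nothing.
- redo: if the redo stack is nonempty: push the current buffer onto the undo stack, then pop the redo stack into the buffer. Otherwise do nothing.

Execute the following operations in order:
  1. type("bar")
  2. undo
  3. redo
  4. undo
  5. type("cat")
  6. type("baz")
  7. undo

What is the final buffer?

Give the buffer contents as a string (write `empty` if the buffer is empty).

After op 1 (type): buf='bar' undo_depth=1 redo_depth=0
After op 2 (undo): buf='(empty)' undo_depth=0 redo_depth=1
After op 3 (redo): buf='bar' undo_depth=1 redo_depth=0
After op 4 (undo): buf='(empty)' undo_depth=0 redo_depth=1
After op 5 (type): buf='cat' undo_depth=1 redo_depth=0
After op 6 (type): buf='catbaz' undo_depth=2 redo_depth=0
After op 7 (undo): buf='cat' undo_depth=1 redo_depth=1

Answer: cat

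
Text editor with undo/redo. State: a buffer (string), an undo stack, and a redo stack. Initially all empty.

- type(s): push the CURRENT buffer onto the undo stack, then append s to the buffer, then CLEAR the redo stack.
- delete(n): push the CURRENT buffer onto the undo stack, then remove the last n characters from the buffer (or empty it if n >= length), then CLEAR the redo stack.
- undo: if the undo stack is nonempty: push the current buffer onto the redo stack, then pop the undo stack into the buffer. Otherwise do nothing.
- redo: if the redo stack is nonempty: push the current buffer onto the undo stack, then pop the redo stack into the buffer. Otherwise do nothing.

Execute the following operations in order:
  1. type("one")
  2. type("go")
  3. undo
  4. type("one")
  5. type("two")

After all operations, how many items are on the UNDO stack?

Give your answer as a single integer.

After op 1 (type): buf='one' undo_depth=1 redo_depth=0
After op 2 (type): buf='onego' undo_depth=2 redo_depth=0
After op 3 (undo): buf='one' undo_depth=1 redo_depth=1
After op 4 (type): buf='oneone' undo_depth=2 redo_depth=0
After op 5 (type): buf='oneonetwo' undo_depth=3 redo_depth=0

Answer: 3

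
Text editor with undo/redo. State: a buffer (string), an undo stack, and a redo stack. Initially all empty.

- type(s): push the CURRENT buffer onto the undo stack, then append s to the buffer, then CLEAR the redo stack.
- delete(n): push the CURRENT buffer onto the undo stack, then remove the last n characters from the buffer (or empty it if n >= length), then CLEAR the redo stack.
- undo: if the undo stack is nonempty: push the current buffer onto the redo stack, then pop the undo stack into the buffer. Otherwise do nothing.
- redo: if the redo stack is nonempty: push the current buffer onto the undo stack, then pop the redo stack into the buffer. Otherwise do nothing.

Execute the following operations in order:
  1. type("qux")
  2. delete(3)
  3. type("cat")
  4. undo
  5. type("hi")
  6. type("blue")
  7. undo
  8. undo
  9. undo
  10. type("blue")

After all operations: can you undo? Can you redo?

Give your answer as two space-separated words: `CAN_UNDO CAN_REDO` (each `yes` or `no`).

After op 1 (type): buf='qux' undo_depth=1 redo_depth=0
After op 2 (delete): buf='(empty)' undo_depth=2 redo_depth=0
After op 3 (type): buf='cat' undo_depth=3 redo_depth=0
After op 4 (undo): buf='(empty)' undo_depth=2 redo_depth=1
After op 5 (type): buf='hi' undo_depth=3 redo_depth=0
After op 6 (type): buf='hiblue' undo_depth=4 redo_depth=0
After op 7 (undo): buf='hi' undo_depth=3 redo_depth=1
After op 8 (undo): buf='(empty)' undo_depth=2 redo_depth=2
After op 9 (undo): buf='qux' undo_depth=1 redo_depth=3
After op 10 (type): buf='quxblue' undo_depth=2 redo_depth=0

Answer: yes no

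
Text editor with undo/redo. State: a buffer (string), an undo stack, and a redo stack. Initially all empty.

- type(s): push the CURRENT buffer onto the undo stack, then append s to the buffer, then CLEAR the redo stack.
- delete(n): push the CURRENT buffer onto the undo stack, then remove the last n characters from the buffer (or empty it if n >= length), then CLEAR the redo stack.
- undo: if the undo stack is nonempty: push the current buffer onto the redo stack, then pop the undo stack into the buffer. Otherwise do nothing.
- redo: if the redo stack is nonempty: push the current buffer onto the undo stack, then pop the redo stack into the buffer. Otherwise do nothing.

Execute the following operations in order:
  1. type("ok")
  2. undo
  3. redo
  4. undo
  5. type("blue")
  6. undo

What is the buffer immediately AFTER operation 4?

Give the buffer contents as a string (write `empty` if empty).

After op 1 (type): buf='ok' undo_depth=1 redo_depth=0
After op 2 (undo): buf='(empty)' undo_depth=0 redo_depth=1
After op 3 (redo): buf='ok' undo_depth=1 redo_depth=0
After op 4 (undo): buf='(empty)' undo_depth=0 redo_depth=1

Answer: empty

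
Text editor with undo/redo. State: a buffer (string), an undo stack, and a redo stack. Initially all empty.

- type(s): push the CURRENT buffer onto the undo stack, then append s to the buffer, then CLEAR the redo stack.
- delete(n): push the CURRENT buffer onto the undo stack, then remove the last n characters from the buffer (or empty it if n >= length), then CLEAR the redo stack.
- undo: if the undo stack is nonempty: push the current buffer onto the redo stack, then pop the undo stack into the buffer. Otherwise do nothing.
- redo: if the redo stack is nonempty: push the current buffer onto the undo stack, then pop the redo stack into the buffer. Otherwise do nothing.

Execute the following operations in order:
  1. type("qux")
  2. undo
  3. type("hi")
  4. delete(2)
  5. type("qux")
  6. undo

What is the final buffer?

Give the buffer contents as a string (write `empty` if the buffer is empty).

After op 1 (type): buf='qux' undo_depth=1 redo_depth=0
After op 2 (undo): buf='(empty)' undo_depth=0 redo_depth=1
After op 3 (type): buf='hi' undo_depth=1 redo_depth=0
After op 4 (delete): buf='(empty)' undo_depth=2 redo_depth=0
After op 5 (type): buf='qux' undo_depth=3 redo_depth=0
After op 6 (undo): buf='(empty)' undo_depth=2 redo_depth=1

Answer: empty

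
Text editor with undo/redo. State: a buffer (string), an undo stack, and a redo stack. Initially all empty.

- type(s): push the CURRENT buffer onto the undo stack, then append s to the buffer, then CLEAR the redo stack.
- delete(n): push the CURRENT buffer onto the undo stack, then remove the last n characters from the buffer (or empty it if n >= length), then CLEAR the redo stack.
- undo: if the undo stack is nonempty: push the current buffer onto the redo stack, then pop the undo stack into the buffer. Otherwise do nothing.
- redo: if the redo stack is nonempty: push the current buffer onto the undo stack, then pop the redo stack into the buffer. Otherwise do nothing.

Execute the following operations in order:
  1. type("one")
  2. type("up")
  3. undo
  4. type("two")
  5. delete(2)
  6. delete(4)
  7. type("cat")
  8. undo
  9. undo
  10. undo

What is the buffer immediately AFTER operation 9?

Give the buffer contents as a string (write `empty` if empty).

Answer: onet

Derivation:
After op 1 (type): buf='one' undo_depth=1 redo_depth=0
After op 2 (type): buf='oneup' undo_depth=2 redo_depth=0
After op 3 (undo): buf='one' undo_depth=1 redo_depth=1
After op 4 (type): buf='onetwo' undo_depth=2 redo_depth=0
After op 5 (delete): buf='onet' undo_depth=3 redo_depth=0
After op 6 (delete): buf='(empty)' undo_depth=4 redo_depth=0
After op 7 (type): buf='cat' undo_depth=5 redo_depth=0
After op 8 (undo): buf='(empty)' undo_depth=4 redo_depth=1
After op 9 (undo): buf='onet' undo_depth=3 redo_depth=2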